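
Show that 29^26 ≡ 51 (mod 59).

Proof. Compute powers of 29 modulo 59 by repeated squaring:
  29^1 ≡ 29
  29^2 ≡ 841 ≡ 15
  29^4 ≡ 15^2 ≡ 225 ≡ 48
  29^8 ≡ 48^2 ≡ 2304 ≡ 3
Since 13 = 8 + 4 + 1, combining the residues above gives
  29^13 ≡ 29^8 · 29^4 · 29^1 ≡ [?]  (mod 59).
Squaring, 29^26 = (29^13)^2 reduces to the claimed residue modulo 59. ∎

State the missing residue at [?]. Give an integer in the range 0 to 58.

29^8 · 29^4 · 29^1 ≡ 3 · 48 · 29 = 4176.
4176 mod 59 = 46, so 29^13 ≡ 46 (mod 59).

46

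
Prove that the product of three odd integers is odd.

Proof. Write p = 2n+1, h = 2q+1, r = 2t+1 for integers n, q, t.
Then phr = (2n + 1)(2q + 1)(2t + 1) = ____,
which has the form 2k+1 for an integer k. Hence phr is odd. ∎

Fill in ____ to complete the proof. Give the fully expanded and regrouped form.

(2n + 1)(2q + 1)(2t + 1) = 8nqt + 4nq + 4nt + 2n + 4qt + 2q + 2t + 1
= 2(4nqt + 2nq + 2nt + n + 2qt + q + t) + 1.
Since 4nqt + 2nq + 2nt + n + 2qt + q + t is an integer, the product is of the form 2k+1 for an integer k.

2(4nqt + 2nq + 2nt + n + 2qt + q + t) + 1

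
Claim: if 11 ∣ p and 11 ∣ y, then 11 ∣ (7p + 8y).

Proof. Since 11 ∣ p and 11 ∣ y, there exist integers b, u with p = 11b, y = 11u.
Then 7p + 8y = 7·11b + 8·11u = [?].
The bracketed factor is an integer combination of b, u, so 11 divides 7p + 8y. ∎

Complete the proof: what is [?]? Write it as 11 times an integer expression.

Each term has a factor of 11: 7·11b + 8·11u = 11·(7b + 8u).
Since 7b + 8u is an integer, 11 ∣ (7p + 8y).

11(7b + 8u)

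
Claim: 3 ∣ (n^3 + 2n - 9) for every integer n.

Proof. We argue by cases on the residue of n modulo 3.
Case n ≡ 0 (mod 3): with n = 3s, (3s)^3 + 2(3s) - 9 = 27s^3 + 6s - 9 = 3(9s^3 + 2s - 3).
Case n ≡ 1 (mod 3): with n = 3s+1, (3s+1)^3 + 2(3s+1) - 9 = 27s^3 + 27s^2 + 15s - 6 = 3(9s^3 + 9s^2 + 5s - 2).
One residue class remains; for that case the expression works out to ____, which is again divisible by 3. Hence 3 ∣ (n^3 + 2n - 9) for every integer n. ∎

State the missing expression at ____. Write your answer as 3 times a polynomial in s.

3(9s^3 + 18s^2 + 14s + 1)

The residues treated are {0, 1}, so the missing case is n ≡ 2 (mod 3); write n = 3s+2.
Then (3s+2)^3 + 2(3s+2) - 9 = 27s^3 + 54s^2 + 42s + 3 = 3(9s^3 + 18s^2 + 14s + 1).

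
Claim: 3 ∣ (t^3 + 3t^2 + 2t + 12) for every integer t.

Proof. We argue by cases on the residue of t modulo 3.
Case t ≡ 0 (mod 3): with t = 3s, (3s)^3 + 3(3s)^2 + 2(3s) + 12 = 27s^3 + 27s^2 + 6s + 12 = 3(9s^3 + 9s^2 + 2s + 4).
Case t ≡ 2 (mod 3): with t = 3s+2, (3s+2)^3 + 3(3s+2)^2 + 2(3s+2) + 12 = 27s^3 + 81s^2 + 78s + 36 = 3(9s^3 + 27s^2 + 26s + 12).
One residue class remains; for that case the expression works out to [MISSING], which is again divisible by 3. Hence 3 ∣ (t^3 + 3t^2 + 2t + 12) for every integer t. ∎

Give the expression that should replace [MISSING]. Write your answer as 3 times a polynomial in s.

3(9s^3 + 18s^2 + 11s + 6)

Only t ≡ 1 (mod 3) is unaccounted for. Put t = 3s+1:
(3s+1)^3 + 3(3s+1)^2 + 2(3s+1) + 12 expands to 27s^3 + 54s^2 + 33s + 18,
and factoring out 3 leaves 3(9s^3 + 18s^2 + 11s + 6).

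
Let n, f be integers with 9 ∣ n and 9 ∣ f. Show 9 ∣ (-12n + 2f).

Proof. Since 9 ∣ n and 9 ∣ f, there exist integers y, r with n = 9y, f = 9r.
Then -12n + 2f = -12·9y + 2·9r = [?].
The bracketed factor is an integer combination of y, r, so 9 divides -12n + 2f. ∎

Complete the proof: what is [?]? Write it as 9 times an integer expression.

Each term has a factor of 9: -12·9y + 2·9r = 9·(2r - 12y).
Since 2r - 12y is an integer, 9 ∣ (-12n + 2f).

9(2r - 12y)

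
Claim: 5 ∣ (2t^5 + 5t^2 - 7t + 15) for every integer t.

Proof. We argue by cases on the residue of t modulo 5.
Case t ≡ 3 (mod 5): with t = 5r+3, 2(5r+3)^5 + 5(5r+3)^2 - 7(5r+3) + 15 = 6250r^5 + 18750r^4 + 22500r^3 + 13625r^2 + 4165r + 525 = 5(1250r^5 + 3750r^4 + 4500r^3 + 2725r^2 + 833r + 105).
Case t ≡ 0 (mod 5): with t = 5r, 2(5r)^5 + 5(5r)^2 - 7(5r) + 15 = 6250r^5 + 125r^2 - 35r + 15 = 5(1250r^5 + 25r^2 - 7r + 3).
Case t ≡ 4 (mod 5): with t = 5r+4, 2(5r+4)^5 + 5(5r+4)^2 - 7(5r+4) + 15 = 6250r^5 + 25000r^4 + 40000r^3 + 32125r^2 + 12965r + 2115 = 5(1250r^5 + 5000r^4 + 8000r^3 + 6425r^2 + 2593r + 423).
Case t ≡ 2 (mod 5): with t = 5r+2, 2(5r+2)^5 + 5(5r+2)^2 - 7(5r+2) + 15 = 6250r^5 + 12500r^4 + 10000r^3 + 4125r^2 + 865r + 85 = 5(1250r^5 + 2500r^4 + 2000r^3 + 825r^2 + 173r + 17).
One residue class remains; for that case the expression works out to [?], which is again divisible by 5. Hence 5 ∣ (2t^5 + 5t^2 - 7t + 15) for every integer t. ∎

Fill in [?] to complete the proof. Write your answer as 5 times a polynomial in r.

Only t ≡ 1 (mod 5) is unaccounted for. Put t = 5r+1:
2(5r+1)^5 + 5(5r+1)^2 - 7(5r+1) + 15 expands to 6250r^5 + 6250r^4 + 2500r^3 + 625r^2 + 65r + 15,
and factoring out 5 leaves 5(1250r^5 + 1250r^4 + 500r^3 + 125r^2 + 13r + 3).

5(1250r^5 + 1250r^4 + 500r^3 + 125r^2 + 13r + 3)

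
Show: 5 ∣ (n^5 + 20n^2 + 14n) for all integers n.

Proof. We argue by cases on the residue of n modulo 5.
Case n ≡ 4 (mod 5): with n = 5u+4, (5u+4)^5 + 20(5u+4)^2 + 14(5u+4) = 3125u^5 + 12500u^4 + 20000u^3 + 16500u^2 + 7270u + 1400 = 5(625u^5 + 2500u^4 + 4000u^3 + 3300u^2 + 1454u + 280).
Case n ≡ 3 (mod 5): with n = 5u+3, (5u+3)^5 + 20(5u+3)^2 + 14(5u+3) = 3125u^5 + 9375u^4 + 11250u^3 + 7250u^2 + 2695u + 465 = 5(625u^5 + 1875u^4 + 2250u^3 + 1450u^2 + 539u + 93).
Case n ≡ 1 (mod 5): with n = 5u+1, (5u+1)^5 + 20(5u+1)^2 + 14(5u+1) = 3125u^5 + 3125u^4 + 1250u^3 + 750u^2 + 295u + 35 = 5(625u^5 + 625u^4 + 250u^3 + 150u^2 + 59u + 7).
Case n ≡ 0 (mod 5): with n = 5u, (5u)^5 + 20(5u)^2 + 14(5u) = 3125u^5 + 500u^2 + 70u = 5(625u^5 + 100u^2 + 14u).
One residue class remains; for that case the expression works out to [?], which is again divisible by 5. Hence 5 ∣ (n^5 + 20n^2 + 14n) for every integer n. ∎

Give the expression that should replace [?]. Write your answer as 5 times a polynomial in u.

5(625u^5 + 1250u^4 + 1000u^3 + 500u^2 + 174u + 28)

Only n ≡ 2 (mod 5) is unaccounted for. Put n = 5u+2:
(5u+2)^5 + 20(5u+2)^2 + 14(5u+2) expands to 3125u^5 + 6250u^4 + 5000u^3 + 2500u^2 + 870u + 140,
and factoring out 5 leaves 5(625u^5 + 1250u^4 + 1000u^3 + 500u^2 + 174u + 28).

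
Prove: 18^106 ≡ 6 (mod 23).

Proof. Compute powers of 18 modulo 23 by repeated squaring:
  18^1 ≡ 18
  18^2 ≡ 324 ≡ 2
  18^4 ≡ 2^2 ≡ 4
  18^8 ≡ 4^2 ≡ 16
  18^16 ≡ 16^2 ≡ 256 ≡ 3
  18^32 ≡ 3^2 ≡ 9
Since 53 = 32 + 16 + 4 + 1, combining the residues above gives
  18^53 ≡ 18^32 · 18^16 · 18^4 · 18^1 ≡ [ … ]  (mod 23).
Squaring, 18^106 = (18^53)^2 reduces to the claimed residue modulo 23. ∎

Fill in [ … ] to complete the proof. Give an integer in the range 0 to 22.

18^32 · 18^16 · 18^4 · 18^1 ≡ 9 · 3 · 4 · 18 = 1944.
1944 mod 23 = 12, so 18^53 ≡ 12 (mod 23).

12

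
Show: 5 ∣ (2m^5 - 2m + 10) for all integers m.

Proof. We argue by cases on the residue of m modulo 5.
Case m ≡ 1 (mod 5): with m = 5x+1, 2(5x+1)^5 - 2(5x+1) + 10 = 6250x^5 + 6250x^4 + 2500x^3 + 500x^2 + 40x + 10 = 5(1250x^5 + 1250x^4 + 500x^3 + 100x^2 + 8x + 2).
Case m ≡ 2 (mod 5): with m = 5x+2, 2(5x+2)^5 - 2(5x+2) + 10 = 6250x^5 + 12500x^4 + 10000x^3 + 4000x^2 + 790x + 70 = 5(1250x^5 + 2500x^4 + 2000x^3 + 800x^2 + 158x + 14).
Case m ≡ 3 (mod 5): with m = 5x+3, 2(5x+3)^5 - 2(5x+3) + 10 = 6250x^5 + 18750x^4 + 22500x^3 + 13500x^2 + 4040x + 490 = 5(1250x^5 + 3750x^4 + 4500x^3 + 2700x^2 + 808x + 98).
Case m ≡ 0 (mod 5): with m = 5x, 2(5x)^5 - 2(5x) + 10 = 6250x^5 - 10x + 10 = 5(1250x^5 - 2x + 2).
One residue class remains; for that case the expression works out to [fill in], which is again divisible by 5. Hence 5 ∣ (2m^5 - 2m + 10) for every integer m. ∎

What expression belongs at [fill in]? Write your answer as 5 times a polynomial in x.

5(1250x^5 + 5000x^4 + 8000x^3 + 6400x^2 + 2558x + 410)

Only m ≡ 4 (mod 5) is unaccounted for. Put m = 5x+4:
2(5x+4)^5 - 2(5x+4) + 10 expands to 6250x^5 + 25000x^4 + 40000x^3 + 32000x^2 + 12790x + 2050,
and factoring out 5 leaves 5(1250x^5 + 5000x^4 + 8000x^3 + 6400x^2 + 2558x + 410).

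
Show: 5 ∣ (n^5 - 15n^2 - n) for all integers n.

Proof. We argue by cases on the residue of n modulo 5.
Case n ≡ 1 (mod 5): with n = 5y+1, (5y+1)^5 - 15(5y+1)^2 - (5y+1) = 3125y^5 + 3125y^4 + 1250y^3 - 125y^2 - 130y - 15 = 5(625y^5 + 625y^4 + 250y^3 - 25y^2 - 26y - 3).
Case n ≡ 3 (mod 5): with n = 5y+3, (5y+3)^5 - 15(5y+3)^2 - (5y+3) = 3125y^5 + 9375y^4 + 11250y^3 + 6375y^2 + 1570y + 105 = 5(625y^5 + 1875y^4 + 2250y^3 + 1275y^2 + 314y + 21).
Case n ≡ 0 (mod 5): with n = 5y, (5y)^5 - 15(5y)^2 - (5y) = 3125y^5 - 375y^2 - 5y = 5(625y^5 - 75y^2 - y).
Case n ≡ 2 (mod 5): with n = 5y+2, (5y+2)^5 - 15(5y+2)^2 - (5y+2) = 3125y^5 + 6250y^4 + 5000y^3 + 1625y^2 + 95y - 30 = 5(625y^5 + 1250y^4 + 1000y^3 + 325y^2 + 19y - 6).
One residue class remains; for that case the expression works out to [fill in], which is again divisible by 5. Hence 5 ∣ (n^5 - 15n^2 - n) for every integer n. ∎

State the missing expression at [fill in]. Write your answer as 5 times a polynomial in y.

Only n ≡ 4 (mod 5) is unaccounted for. Put n = 5y+4:
(5y+4)^5 - 15(5y+4)^2 - (5y+4) expands to 3125y^5 + 12500y^4 + 20000y^3 + 15625y^2 + 5795y + 780,
and factoring out 5 leaves 5(625y^5 + 2500y^4 + 4000y^3 + 3125y^2 + 1159y + 156).

5(625y^5 + 2500y^4 + 4000y^3 + 3125y^2 + 1159y + 156)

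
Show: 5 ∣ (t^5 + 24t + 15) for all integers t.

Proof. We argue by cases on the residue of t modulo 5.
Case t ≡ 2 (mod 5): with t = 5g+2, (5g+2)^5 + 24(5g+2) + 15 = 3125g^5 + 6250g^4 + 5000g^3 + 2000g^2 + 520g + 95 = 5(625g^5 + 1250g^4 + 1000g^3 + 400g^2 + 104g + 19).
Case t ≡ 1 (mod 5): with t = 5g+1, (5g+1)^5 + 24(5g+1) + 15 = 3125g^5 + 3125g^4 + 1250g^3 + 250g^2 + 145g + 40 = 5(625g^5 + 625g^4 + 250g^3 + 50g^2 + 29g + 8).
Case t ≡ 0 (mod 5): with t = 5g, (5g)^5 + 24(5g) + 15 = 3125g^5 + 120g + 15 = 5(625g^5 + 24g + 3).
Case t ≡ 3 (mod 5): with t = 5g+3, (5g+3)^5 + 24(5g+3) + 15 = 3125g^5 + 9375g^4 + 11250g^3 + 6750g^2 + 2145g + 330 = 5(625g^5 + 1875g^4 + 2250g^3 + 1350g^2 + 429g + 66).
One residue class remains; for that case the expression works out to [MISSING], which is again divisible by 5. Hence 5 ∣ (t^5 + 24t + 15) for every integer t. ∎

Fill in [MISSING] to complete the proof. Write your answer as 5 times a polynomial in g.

The residues treated are {2, 1, 0, 3}, so the missing case is t ≡ 4 (mod 5); write t = 5g+4.
Then (5g+4)^5 + 24(5g+4) + 15 = 3125g^5 + 12500g^4 + 20000g^3 + 16000g^2 + 6520g + 1135 = 5(625g^5 + 2500g^4 + 4000g^3 + 3200g^2 + 1304g + 227).

5(625g^5 + 2500g^4 + 4000g^3 + 3200g^2 + 1304g + 227)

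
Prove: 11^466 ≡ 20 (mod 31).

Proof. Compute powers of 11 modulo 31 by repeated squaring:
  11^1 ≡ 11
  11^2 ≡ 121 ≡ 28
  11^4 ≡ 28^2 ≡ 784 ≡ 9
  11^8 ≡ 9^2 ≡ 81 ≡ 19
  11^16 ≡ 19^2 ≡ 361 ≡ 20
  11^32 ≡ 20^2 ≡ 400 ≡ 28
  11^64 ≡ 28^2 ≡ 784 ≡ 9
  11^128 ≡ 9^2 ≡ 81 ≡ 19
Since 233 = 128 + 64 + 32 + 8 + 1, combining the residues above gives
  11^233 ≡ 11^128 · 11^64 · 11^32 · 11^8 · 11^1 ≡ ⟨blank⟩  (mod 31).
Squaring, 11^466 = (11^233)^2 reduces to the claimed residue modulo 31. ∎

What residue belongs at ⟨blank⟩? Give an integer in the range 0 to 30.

Multiply the listed residues: 19 · 9 · 28 · 19 · 11 = 171 → 4788 → 90972 → 1000692.
Reducing modulo 31: 1000692 = 32280·31 + 12, so 11^233 ≡ 12.

12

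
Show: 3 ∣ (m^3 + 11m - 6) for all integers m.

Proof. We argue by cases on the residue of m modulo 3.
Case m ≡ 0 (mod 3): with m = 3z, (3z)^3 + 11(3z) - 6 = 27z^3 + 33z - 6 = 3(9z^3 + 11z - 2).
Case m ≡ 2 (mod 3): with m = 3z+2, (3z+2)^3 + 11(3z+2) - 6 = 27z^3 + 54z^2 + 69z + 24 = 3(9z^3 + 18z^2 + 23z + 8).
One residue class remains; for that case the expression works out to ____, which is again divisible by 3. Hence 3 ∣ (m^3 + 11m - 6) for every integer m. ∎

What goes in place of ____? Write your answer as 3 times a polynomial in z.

3(9z^3 + 9z^2 + 14z + 2)

Only m ≡ 1 (mod 3) is unaccounted for. Put m = 3z+1:
(3z+1)^3 + 11(3z+1) - 6 expands to 27z^3 + 27z^2 + 42z + 6,
and factoring out 3 leaves 3(9z^3 + 9z^2 + 14z + 2).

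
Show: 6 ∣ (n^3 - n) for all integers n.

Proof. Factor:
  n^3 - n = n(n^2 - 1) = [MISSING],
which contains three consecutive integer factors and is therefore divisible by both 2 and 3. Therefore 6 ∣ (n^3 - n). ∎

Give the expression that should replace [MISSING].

(n - 1)n(n + 1)

n(n^2 - 1) = n(n - 1)(n + 1) = (n - 1)n(n + 1).
These three factors are consecutive integers, so their product is divisible by 6.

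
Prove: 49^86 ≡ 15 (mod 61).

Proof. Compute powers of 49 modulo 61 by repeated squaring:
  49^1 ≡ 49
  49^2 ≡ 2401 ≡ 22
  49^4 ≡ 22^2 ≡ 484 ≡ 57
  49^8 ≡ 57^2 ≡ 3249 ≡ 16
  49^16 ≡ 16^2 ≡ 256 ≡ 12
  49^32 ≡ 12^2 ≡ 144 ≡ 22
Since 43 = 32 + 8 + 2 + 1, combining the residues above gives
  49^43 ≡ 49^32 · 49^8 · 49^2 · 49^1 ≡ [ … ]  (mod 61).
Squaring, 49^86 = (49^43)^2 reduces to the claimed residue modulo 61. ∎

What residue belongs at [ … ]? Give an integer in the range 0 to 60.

49^32 · 49^8 · 49^2 · 49^1 ≡ 22 · 16 · 22 · 49 = 379456.
379456 mod 61 = 36, so 49^43 ≡ 36 (mod 61).

36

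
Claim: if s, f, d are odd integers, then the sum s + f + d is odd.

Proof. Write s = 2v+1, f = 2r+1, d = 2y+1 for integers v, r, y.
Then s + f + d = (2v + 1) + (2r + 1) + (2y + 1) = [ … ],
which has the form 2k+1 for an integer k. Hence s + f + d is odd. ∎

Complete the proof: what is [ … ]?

2(r + v + y + 1) + 1

(2v + 1) + (2r + 1) + (2y + 1) = 2r + 2v + 2y + 3
= 2(r + v + y + 1) + 1.
Since r + v + y + 1 is an integer, the sum is of the form 2k+1 for an integer k.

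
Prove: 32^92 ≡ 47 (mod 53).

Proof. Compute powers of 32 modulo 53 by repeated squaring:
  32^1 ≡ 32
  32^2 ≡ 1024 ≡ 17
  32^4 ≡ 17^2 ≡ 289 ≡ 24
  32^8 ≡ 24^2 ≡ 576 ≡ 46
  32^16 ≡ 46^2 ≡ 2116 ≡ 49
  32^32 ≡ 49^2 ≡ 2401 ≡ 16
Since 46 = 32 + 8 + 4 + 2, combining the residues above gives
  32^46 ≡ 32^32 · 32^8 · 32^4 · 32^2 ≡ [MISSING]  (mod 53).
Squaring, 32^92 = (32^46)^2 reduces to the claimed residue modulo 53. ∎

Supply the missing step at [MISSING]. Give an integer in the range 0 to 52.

32^32 · 32^8 · 32^4 · 32^2 ≡ 16 · 46 · 24 · 17 = 300288.
300288 mod 53 = 43, so 32^46 ≡ 43 (mod 53).

43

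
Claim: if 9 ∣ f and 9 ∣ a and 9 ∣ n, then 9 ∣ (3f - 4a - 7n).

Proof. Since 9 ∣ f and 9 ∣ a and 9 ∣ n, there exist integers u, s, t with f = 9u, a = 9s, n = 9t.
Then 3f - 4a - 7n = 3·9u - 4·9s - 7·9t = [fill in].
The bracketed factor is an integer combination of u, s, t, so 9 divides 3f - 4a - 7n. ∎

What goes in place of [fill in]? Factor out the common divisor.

9(-4s - 7t + 3u)

Each term has a factor of 9: 3·9u - 4·9s - 7·9t = 9·(-4s - 7t + 3u).
Since -4s - 7t + 3u is an integer, 9 ∣ (3f - 4a - 7n).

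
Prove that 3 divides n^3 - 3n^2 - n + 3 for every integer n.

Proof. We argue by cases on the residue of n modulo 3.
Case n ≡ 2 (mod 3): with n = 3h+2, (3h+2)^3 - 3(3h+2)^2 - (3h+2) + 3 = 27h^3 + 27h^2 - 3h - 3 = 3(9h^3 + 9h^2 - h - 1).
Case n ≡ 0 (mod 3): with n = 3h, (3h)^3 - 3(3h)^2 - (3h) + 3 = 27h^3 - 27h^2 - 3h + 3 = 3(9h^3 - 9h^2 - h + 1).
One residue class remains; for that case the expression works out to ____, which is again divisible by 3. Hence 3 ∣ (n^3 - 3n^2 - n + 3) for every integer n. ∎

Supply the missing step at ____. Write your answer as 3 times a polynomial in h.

Only n ≡ 1 (mod 3) is unaccounted for. Put n = 3h+1:
(3h+1)^3 - 3(3h+1)^2 - (3h+1) + 3 expands to 27h^3 - 12h,
and factoring out 3 leaves 3(9h^3 - 4h).

3(9h^3 - 4h)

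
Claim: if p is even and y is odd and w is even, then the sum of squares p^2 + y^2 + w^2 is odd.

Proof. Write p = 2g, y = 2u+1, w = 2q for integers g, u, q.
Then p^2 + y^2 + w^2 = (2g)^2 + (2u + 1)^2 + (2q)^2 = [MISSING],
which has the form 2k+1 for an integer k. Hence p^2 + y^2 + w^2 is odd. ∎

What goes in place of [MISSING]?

2(2g^2 + 2q^2 + 2u^2 + 2u) + 1

Expanding: (2g)^2 + (2u + 1)^2 + (2q)^2 = 4g^2 + 4q^2 + 4u^2 + 4u + 1.
Every term except the constant is even, so this is 2(2g^2 + 2q^2 + 2u^2 + 2u) + 1,
and 2g^2 + 2q^2 + 2u^2 + 2u ∈ ℤ gives the required form.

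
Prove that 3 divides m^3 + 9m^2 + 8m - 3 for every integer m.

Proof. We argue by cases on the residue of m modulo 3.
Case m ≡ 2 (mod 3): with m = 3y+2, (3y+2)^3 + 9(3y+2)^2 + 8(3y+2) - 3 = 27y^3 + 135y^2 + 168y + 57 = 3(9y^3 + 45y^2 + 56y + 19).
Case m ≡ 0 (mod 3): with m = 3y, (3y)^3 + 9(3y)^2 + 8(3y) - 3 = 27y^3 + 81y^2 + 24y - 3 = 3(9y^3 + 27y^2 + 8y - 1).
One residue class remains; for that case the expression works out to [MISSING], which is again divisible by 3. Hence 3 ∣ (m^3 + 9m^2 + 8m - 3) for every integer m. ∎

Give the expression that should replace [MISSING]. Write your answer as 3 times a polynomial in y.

The residues treated are {2, 0}, so the missing case is m ≡ 1 (mod 3); write m = 3y+1.
Then (3y+1)^3 + 9(3y+1)^2 + 8(3y+1) - 3 = 27y^3 + 108y^2 + 87y + 15 = 3(9y^3 + 36y^2 + 29y + 5).

3(9y^3 + 36y^2 + 29y + 5)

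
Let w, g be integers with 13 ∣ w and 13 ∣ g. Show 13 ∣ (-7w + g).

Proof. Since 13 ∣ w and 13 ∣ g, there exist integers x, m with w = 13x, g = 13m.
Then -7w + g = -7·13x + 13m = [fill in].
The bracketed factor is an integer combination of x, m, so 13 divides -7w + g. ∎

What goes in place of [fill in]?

Pull the common 13 out of every term: -7·13x + 13m = 13(m - 7x).
m - 7x is an integer, which exhibits the divisibility.

13(m - 7x)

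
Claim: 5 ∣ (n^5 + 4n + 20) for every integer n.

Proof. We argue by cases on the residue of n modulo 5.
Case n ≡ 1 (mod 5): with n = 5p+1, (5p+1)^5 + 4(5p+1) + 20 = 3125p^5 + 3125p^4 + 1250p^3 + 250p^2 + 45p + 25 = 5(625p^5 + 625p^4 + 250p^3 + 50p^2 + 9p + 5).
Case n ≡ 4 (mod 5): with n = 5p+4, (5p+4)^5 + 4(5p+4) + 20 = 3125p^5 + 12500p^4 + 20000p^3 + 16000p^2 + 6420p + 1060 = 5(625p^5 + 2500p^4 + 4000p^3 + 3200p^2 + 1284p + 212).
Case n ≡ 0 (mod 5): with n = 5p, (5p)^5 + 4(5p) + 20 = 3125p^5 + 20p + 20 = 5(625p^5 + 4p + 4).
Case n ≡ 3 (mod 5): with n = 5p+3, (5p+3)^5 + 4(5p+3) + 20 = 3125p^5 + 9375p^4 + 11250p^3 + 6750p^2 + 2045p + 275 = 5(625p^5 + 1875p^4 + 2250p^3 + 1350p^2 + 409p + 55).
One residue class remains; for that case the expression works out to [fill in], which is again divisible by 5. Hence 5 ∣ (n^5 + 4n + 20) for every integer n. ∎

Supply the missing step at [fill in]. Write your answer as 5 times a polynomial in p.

5(625p^5 + 1250p^4 + 1000p^3 + 400p^2 + 84p + 12)

Only n ≡ 2 (mod 5) is unaccounted for. Put n = 5p+2:
(5p+2)^5 + 4(5p+2) + 20 expands to 3125p^5 + 6250p^4 + 5000p^3 + 2000p^2 + 420p + 60,
and factoring out 5 leaves 5(625p^5 + 1250p^4 + 1000p^3 + 400p^2 + 84p + 12).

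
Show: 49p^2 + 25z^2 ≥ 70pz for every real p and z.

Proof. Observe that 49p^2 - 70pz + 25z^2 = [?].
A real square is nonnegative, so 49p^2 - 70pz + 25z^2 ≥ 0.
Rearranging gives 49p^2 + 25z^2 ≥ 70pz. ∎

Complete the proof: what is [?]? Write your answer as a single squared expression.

(7p - 5z)^2

49p^2 - 70pz + 25z^2 is a perfect-square trinomial: the outer terms are (7p)^2 and (5z)^2, and the cross term is -2·7p·5z.
So 49p^2 - 70pz + 25z^2 = (7p - 5z)^2 ≥ 0.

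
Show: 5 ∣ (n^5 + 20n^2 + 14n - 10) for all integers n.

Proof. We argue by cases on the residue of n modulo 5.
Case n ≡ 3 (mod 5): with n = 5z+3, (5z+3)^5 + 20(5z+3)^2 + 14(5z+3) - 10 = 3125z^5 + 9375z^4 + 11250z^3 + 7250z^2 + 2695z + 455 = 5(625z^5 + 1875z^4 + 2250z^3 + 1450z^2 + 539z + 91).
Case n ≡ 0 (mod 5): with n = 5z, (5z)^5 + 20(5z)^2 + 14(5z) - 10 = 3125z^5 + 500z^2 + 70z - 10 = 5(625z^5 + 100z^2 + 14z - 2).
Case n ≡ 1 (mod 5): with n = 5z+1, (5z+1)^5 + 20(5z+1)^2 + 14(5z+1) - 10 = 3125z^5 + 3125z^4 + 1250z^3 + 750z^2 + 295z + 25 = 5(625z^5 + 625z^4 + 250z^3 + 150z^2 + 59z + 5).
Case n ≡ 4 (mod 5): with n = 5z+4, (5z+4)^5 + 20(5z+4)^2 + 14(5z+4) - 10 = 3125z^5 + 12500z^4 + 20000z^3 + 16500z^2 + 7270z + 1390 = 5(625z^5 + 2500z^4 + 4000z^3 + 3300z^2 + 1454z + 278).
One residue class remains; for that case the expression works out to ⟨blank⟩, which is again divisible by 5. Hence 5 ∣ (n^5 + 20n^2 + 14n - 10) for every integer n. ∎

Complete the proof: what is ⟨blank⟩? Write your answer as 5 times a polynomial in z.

5(625z^5 + 1250z^4 + 1000z^3 + 500z^2 + 174z + 26)

Only n ≡ 2 (mod 5) is unaccounted for. Put n = 5z+2:
(5z+2)^5 + 20(5z+2)^2 + 14(5z+2) - 10 expands to 3125z^5 + 6250z^4 + 5000z^3 + 2500z^2 + 870z + 130,
and factoring out 5 leaves 5(625z^5 + 1250z^4 + 1000z^3 + 500z^2 + 174z + 26).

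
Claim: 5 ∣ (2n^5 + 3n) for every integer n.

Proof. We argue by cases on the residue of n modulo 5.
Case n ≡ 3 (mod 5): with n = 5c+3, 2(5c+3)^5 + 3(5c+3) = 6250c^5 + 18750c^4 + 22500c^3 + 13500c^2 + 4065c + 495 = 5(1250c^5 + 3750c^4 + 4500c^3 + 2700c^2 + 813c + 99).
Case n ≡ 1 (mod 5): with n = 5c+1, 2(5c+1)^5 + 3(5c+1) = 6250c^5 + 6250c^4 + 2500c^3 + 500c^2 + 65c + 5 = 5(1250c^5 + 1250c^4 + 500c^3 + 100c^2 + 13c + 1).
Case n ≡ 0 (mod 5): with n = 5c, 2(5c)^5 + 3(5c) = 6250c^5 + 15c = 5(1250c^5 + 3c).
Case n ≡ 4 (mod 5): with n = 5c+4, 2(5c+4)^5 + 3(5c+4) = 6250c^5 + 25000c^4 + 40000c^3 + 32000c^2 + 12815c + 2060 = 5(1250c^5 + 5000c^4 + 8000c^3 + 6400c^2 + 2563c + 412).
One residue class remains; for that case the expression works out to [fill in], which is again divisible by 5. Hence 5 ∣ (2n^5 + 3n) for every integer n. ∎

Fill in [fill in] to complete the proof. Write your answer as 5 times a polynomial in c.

5(1250c^5 + 2500c^4 + 2000c^3 + 800c^2 + 163c + 14)

Only n ≡ 2 (mod 5) is unaccounted for. Put n = 5c+2:
2(5c+2)^5 + 3(5c+2) expands to 6250c^5 + 12500c^4 + 10000c^3 + 4000c^2 + 815c + 70,
and factoring out 5 leaves 5(1250c^5 + 2500c^4 + 2000c^3 + 800c^2 + 163c + 14).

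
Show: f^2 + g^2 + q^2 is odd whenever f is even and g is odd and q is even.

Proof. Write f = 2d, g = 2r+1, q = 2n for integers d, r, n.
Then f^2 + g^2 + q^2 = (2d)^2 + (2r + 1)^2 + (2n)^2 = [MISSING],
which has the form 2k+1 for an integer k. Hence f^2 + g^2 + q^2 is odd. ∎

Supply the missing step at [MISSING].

Expanding: (2d)^2 + (2r + 1)^2 + (2n)^2 = 4d^2 + 4n^2 + 4r^2 + 4r + 1.
Every term except the constant is even, so this is 2(2d^2 + 2n^2 + 2r^2 + 2r) + 1,
and 2d^2 + 2n^2 + 2r^2 + 2r ∈ ℤ gives the required form.

2(2d^2 + 2n^2 + 2r^2 + 2r) + 1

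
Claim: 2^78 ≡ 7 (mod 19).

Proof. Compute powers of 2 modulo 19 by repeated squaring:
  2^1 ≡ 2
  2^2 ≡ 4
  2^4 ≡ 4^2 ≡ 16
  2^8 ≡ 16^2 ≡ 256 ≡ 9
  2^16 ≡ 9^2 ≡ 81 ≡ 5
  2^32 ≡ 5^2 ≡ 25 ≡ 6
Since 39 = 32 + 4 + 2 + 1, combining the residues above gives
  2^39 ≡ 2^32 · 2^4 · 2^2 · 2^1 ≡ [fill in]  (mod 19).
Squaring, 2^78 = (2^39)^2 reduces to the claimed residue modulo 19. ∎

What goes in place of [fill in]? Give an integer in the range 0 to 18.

8

Multiply the listed residues: 6 · 16 · 4 · 2 = 96 → 384 → 768.
Reducing modulo 19: 768 = 40·19 + 8, so 2^39 ≡ 8.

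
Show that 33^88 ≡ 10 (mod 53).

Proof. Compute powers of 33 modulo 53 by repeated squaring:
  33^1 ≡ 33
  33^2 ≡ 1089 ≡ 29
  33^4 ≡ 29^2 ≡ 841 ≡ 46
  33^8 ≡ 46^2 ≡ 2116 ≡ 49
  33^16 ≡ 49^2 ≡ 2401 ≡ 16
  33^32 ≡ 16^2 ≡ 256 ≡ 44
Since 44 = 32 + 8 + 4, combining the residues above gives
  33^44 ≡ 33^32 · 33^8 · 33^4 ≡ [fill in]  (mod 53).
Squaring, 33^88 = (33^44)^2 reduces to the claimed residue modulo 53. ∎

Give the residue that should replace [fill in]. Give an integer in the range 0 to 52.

13

Multiply the listed residues: 44 · 49 · 46 = 2156 → 99176.
Reducing modulo 53: 99176 = 1871·53 + 13, so 33^44 ≡ 13.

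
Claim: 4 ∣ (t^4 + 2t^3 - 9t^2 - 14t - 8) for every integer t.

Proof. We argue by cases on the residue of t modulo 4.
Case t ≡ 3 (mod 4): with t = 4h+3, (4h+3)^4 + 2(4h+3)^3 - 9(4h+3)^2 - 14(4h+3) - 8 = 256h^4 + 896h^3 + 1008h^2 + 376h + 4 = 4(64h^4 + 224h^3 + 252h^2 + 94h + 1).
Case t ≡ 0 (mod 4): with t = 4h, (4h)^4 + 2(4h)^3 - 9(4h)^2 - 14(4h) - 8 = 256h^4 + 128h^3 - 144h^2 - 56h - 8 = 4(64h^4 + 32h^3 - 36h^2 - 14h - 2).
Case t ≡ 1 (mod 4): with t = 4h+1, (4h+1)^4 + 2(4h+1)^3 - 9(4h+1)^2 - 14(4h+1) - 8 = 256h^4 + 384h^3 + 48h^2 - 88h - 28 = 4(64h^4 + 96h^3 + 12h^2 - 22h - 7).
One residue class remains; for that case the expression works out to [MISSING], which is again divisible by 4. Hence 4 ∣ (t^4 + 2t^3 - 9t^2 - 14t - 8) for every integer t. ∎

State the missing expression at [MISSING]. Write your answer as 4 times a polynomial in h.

4(64h^4 + 160h^3 + 108h^2 + 6h - 10)

The residues treated are {3, 0, 1}, so the missing case is t ≡ 2 (mod 4); write t = 4h+2.
Then (4h+2)^4 + 2(4h+2)^3 - 9(4h+2)^2 - 14(4h+2) - 8 = 256h^4 + 640h^3 + 432h^2 + 24h - 40 = 4(64h^4 + 160h^3 + 108h^2 + 6h - 10).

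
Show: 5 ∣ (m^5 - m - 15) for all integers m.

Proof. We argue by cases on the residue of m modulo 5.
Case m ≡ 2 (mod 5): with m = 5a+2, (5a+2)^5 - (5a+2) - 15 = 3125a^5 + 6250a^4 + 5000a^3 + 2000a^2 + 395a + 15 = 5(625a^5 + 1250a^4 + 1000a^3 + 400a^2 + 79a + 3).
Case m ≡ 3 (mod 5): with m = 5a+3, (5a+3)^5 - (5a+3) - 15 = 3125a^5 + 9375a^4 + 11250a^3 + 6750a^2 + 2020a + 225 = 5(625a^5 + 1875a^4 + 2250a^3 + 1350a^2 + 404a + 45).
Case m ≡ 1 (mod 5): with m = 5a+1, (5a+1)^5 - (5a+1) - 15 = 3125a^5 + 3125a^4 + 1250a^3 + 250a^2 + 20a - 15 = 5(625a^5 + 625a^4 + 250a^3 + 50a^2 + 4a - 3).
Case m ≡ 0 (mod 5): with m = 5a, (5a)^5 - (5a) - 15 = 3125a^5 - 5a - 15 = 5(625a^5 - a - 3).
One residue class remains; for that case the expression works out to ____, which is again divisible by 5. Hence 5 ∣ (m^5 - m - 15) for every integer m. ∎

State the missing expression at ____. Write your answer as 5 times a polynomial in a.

The residues treated are {2, 3, 1, 0}, so the missing case is m ≡ 4 (mod 5); write m = 5a+4.
Then (5a+4)^5 - (5a+4) - 15 = 3125a^5 + 12500a^4 + 20000a^3 + 16000a^2 + 6395a + 1005 = 5(625a^5 + 2500a^4 + 4000a^3 + 3200a^2 + 1279a + 201).

5(625a^5 + 2500a^4 + 4000a^3 + 3200a^2 + 1279a + 201)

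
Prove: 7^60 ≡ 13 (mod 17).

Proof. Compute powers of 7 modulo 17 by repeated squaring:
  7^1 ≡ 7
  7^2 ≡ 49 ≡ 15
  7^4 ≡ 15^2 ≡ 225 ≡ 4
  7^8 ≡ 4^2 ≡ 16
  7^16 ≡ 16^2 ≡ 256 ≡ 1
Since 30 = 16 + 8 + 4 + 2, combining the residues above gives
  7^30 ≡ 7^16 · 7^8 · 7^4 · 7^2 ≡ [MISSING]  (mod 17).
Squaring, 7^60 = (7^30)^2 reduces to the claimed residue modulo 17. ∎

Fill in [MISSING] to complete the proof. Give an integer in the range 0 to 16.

Multiply the listed residues: 1 · 16 · 4 · 15 = 16 → 64 → 960.
Reducing modulo 17: 960 = 56·17 + 8, so 7^30 ≡ 8.

8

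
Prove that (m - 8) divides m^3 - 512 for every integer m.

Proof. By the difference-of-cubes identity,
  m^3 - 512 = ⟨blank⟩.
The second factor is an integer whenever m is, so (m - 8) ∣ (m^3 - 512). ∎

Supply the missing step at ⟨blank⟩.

(m - 8)(m^2 + 8m + 64)

a^3 - b^3 = (a - b)(a^2 + ab + b^2). With a = m, b = 8:
m^3 - 512 = (m - 8)(m^2 + 8m + 64).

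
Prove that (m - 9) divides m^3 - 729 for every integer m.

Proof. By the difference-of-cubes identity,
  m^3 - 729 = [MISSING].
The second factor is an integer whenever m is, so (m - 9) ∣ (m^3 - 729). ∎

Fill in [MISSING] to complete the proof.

a^3 - b^3 = (a - b)(a^2 + ab + b^2). With a = m, b = 9:
m^3 - 729 = (m - 9)(m^2 + 9m + 81).

(m - 9)(m^2 + 9m + 81)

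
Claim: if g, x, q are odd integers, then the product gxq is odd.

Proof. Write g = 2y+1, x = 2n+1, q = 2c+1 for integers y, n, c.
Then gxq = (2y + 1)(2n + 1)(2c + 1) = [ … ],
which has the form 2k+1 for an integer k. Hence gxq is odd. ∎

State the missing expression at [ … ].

2(4cny + 2cn + 2cy + c + 2ny + n + y) + 1

Expanding: (2y + 1)(2n + 1)(2c + 1) = 8cny + 4cn + 4cy + 2c + 4ny + 2n + 2y + 1.
Every term except the constant is even, so this is 2(4cny + 2cn + 2cy + c + 2ny + n + y) + 1,
and 4cny + 2cn + 2cy + c + 2ny + n + y ∈ ℤ gives the required form.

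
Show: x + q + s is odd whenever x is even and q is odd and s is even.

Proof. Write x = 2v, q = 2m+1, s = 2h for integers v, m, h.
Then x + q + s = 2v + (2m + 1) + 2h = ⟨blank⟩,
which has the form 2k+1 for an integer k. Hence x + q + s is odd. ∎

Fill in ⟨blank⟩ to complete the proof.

Expanding: 2v + (2m + 1) + 2h = 2h + 2m + 2v + 1.
Every term except the constant is even, so this is 2(h + m + v) + 1,
and h + m + v ∈ ℤ gives the required form.

2(h + m + v) + 1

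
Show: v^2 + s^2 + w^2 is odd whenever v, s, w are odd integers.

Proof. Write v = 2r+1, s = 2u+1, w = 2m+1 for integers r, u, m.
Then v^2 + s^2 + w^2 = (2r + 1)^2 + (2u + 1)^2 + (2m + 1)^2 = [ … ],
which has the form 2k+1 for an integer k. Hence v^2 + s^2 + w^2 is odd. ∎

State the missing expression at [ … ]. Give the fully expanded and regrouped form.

Expanding: (2r + 1)^2 + (2u + 1)^2 + (2m + 1)^2 = 4m^2 + 4m + 4r^2 + 4r + 4u^2 + 4u + 3.
Every term except the constant is even, so this is 2(2m^2 + 2m + 2r^2 + 2r + 2u^2 + 2u + 1) + 1,
and 2m^2 + 2m + 2r^2 + 2r + 2u^2 + 2u + 1 ∈ ℤ gives the required form.

2(2m^2 + 2m + 2r^2 + 2r + 2u^2 + 2u + 1) + 1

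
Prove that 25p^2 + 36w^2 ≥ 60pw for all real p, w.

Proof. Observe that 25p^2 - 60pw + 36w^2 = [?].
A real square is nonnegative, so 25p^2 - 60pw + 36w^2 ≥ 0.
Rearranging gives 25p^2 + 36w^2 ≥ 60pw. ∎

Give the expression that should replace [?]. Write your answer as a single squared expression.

The leading and trailing coefficients are 5^2 and 6^2, and 60 = 2·5·6, so the trinomial is (5p - 6w)^2.
Hence 25p^2 - 60pw + 36w^2 ≥ 0.

(5p - 6w)^2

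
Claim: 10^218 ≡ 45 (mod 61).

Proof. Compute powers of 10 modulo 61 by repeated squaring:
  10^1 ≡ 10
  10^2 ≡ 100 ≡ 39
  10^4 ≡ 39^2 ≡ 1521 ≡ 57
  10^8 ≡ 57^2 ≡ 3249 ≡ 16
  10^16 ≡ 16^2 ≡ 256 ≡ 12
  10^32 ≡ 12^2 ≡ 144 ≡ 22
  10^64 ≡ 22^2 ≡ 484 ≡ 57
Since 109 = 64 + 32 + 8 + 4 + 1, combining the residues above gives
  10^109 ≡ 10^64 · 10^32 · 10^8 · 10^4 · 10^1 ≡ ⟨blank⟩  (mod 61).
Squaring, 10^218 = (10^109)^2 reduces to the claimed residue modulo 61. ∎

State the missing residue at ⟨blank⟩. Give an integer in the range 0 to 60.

10^64 · 10^32 · 10^8 · 10^4 · 10^1 ≡ 57 · 22 · 16 · 57 · 10 = 11436480.
11436480 mod 61 = 17, so 10^109 ≡ 17 (mod 61).

17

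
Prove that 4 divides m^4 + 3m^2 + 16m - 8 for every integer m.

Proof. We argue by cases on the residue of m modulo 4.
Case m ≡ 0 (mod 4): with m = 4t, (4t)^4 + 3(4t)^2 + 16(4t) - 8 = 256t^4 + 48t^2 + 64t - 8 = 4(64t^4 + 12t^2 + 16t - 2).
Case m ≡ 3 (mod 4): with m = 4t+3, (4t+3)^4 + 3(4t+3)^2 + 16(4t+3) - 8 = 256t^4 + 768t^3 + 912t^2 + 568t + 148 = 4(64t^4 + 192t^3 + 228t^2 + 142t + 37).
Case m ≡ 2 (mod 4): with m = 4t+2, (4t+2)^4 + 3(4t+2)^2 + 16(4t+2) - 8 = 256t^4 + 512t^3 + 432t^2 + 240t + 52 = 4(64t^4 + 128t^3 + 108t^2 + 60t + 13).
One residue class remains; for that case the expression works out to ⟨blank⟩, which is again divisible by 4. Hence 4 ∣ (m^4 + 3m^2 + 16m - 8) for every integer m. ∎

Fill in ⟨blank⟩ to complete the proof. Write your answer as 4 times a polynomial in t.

The residues treated are {0, 3, 2}, so the missing case is m ≡ 1 (mod 4); write m = 4t+1.
Then (4t+1)^4 + 3(4t+1)^2 + 16(4t+1) - 8 = 256t^4 + 256t^3 + 144t^2 + 104t + 12 = 4(64t^4 + 64t^3 + 36t^2 + 26t + 3).

4(64t^4 + 64t^3 + 36t^2 + 26t + 3)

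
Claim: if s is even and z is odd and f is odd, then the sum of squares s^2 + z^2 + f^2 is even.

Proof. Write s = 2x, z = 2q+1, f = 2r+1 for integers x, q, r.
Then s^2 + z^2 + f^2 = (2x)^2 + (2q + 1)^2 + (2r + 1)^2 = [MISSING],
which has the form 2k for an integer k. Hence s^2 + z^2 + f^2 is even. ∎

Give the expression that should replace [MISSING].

2(2q^2 + 2q + 2r^2 + 2r + 2x^2 + 1)

(2x)^2 + (2q + 1)^2 + (2r + 1)^2 = 4q^2 + 4q + 4r^2 + 4r + 4x^2 + 2
= 2(2q^2 + 2q + 2r^2 + 2r + 2x^2 + 1).
Since 2q^2 + 2q + 2r^2 + 2r + 2x^2 + 1 is an integer, the sum of squares is of the form 2k for an integer k.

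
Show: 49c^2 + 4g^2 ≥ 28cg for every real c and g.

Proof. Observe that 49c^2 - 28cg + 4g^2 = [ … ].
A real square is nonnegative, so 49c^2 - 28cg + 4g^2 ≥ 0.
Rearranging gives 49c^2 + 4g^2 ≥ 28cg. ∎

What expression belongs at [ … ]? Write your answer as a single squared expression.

(7c - 2g)^2

The leading and trailing coefficients are 7^2 and 2^2, and 28 = 2·7·2, so the trinomial is (7c - 2g)^2.
Hence 49c^2 - 28cg + 4g^2 ≥ 0.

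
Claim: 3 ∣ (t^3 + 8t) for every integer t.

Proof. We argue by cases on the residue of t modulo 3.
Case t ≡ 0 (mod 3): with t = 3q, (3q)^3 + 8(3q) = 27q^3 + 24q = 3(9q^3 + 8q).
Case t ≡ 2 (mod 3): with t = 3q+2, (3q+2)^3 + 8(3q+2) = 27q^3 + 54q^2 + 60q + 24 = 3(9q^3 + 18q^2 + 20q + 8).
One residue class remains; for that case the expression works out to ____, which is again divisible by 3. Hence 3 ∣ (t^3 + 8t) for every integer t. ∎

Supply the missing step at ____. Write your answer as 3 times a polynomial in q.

Only t ≡ 1 (mod 3) is unaccounted for. Put t = 3q+1:
(3q+1)^3 + 8(3q+1) expands to 27q^3 + 27q^2 + 33q + 9,
and factoring out 3 leaves 3(9q^3 + 9q^2 + 11q + 3).

3(9q^3 + 9q^2 + 11q + 3)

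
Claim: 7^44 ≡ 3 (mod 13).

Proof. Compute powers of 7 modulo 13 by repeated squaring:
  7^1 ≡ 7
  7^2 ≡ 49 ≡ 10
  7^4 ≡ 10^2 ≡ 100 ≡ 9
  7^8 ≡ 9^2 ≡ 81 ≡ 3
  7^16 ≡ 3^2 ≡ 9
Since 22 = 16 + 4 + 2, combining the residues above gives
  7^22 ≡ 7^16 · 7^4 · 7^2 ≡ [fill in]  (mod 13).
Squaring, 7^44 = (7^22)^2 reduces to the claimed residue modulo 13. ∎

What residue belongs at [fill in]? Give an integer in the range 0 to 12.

4

7^16 · 7^4 · 7^2 ≡ 9 · 9 · 10 = 810.
810 mod 13 = 4, so 7^22 ≡ 4 (mod 13).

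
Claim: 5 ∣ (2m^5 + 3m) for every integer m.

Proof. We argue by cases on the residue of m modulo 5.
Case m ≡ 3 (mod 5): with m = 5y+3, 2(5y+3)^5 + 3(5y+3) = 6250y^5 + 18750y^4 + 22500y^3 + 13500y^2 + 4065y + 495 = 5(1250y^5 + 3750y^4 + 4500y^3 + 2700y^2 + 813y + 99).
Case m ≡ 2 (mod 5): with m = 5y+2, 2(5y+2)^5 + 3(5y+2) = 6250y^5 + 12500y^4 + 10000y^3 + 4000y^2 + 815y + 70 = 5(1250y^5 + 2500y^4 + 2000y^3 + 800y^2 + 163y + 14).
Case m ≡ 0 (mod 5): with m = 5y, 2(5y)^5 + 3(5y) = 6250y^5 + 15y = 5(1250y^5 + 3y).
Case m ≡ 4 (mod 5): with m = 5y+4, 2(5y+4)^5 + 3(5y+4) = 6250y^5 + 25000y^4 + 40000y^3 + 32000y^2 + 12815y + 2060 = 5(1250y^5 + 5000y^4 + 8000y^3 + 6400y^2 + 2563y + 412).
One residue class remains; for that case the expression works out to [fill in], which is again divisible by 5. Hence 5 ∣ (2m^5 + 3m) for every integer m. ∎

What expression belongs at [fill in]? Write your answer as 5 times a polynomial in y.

Only m ≡ 1 (mod 5) is unaccounted for. Put m = 5y+1:
2(5y+1)^5 + 3(5y+1) expands to 6250y^5 + 6250y^4 + 2500y^3 + 500y^2 + 65y + 5,
and factoring out 5 leaves 5(1250y^5 + 1250y^4 + 500y^3 + 100y^2 + 13y + 1).

5(1250y^5 + 1250y^4 + 500y^3 + 100y^2 + 13y + 1)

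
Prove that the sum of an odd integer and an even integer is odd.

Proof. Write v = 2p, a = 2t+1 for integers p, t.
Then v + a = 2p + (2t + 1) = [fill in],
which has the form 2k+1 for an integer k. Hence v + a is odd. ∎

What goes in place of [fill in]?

2p + (2t + 1) = 2p + 2t + 1
= 2(p + t) + 1.
Since p + t is an integer, the sum is of the form 2k+1 for an integer k.

2(p + t) + 1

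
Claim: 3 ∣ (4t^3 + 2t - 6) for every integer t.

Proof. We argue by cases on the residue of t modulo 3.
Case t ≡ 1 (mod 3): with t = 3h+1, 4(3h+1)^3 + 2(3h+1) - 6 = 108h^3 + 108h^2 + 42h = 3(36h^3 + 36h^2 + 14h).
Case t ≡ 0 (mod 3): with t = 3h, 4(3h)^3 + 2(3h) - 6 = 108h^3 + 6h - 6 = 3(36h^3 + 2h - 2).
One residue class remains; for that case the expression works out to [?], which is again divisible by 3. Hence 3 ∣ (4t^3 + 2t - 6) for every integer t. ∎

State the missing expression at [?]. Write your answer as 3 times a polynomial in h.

3(36h^3 + 72h^2 + 50h + 10)

Only t ≡ 2 (mod 3) is unaccounted for. Put t = 3h+2:
4(3h+2)^3 + 2(3h+2) - 6 expands to 108h^3 + 216h^2 + 150h + 30,
and factoring out 3 leaves 3(36h^3 + 72h^2 + 50h + 10).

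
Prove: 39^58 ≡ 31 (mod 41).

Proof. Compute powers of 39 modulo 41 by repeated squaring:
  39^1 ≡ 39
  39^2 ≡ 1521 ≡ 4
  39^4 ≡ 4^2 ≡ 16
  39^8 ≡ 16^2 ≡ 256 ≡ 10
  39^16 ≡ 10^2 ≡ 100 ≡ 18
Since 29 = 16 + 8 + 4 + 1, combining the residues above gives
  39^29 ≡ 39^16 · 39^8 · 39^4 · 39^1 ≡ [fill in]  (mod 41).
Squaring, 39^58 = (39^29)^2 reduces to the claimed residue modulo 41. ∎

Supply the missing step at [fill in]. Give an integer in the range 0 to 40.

Multiply the listed residues: 18 · 10 · 16 · 39 = 180 → 2880 → 112320.
Reducing modulo 41: 112320 = 2739·41 + 21, so 39^29 ≡ 21.

21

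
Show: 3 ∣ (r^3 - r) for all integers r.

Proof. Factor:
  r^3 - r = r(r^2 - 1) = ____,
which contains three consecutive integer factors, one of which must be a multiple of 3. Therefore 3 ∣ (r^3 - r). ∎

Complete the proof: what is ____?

(r - 1)r(r + 1)

r(r^2 - 1) = r(r - 1)(r + 1) = (r - 1)r(r + 1).
These three factors are consecutive integers, so their product is divisible by 3.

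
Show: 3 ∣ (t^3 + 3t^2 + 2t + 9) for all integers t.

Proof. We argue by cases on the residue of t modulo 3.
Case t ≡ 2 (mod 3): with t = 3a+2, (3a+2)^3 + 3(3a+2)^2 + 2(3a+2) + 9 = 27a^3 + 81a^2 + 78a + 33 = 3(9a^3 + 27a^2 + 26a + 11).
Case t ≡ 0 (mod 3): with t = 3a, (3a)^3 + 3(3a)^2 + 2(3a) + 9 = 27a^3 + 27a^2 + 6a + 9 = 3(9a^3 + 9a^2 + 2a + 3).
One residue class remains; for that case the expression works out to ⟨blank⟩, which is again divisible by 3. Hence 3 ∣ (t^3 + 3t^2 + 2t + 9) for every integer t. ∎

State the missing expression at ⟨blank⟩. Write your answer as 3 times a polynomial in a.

The residues treated are {2, 0}, so the missing case is t ≡ 1 (mod 3); write t = 3a+1.
Then (3a+1)^3 + 3(3a+1)^2 + 2(3a+1) + 9 = 27a^3 + 54a^2 + 33a + 15 = 3(9a^3 + 18a^2 + 11a + 5).

3(9a^3 + 18a^2 + 11a + 5)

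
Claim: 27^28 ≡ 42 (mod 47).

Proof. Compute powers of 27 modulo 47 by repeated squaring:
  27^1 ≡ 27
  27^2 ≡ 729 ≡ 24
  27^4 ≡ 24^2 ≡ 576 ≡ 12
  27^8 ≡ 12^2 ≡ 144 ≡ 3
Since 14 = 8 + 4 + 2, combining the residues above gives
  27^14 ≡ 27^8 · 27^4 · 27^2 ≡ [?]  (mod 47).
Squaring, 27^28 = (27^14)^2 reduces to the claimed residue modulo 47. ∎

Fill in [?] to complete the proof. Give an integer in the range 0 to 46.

Multiply the listed residues: 3 · 12 · 24 = 36 → 864.
Reducing modulo 47: 864 = 18·47 + 18, so 27^14 ≡ 18.

18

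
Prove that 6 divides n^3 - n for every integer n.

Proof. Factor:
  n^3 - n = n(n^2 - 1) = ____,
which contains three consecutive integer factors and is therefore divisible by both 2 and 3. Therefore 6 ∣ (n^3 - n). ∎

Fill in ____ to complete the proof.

(n - 1)n(n + 1)

n(n^2 - 1) = n(n - 1)(n + 1) = (n - 1)n(n + 1).
These three factors are consecutive integers, so their product is divisible by 6.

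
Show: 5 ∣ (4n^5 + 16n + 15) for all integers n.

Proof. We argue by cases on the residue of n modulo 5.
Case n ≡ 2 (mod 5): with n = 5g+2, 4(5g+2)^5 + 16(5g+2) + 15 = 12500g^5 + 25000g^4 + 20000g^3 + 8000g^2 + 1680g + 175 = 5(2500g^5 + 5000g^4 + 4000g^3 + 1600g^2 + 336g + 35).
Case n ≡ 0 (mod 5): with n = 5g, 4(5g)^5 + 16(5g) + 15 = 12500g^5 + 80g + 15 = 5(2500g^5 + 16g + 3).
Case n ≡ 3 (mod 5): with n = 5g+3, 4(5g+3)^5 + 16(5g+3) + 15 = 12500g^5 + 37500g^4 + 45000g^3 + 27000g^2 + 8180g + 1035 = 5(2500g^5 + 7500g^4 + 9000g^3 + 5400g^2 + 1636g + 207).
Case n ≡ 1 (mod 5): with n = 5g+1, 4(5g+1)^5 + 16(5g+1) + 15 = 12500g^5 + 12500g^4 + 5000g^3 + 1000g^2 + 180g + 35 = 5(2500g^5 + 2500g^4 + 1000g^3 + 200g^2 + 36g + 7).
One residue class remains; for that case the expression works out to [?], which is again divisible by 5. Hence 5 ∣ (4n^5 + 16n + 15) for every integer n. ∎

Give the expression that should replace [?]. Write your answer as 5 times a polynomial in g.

5(2500g^5 + 10000g^4 + 16000g^3 + 12800g^2 + 5136g + 835)

The residues treated are {2, 0, 3, 1}, so the missing case is n ≡ 4 (mod 5); write n = 5g+4.
Then 4(5g+4)^5 + 16(5g+4) + 15 = 12500g^5 + 50000g^4 + 80000g^3 + 64000g^2 + 25680g + 4175 = 5(2500g^5 + 10000g^4 + 16000g^3 + 12800g^2 + 5136g + 835).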